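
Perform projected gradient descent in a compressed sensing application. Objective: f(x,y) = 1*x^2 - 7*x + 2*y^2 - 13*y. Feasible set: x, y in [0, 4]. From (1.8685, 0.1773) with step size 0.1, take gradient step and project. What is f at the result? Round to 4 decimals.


Step 1: Compute gradient at (1.8685, 0.1773).
grad_x = 2*1*1.8685 - 7 = -3.263
grad_y = 2*2*0.1773 - 13 = -12.2908
Step 2: Gradient step.
x_raw = 1.8685 - 0.1*-3.263 = 2.1948
y_raw = 0.1773 - 0.1*-12.2908 = 1.4064
Step 3: Project onto [0, 4].
x_proj = clip(2.1948) = 2.1948
y_proj = clip(1.4064) = 1.4064
Step 4: Evaluate f.
f(2.1948, 1.4064) = -24.8736


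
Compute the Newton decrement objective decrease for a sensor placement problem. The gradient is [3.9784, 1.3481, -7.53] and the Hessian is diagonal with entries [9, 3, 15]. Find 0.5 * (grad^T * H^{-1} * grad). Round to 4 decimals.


Step 1: H is diagonal, so H^(-1) * g = [0.442, 0.4494, -0.502].
Step 2: g^T H^(-1) g = sum_i g_i^2 / H_ii
  = (3.9784)^2/9 + (1.3481)^2/3 + (-7.53)^2/15
  = 1.7586 + 0.6058 + 3.7801 = 6.1445
Step 3: Objective decrease = 0.5 * g^T H^(-1) g = 3.0722


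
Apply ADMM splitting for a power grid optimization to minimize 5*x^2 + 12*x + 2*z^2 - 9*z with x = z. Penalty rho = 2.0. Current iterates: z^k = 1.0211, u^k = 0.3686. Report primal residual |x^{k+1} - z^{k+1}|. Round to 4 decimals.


ADMM iteration with rho = 2.0, z^k = 1.0211, u^k = 0.3686
Step 1: x-update.
Minimize 5*x^2 + 12*x + (2.0/2)*(x - 1.0211 + 0.3686)^2
FOC: (2*5 + 2.0)*x = -12 + 2.0*(1.0211 - 0.3686)
x^{k+1} = -0.8913
Step 2: z-update.
Minimize 2*z^2 - 9*z + (2.0/2)*(-0.8913 - z + 0.3686)^2
FOC: (2*2 + 2.0)*z = 9 + 2.0*(-0.8913 + 0.3686)
z^{k+1} = 1.3258
Step 3: u-update.
u^{k+1} = 0.3686 - 0.8913 - 1.3258 = -1.8484
Step 4: Primal residual = |-0.8913 - 1.3258| = 2.217


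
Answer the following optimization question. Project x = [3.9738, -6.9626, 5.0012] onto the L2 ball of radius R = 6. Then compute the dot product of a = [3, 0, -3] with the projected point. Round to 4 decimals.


Step 1: Compute ||x|| (intermediates to 6 decimals).
||x|| = sqrt(3.9738^2 + (-6.9626)^2 + 5.0012^2) = 9.448856
Step 2: Project.
Since ||x|| > R, scale = R/||x|| = 6/9.448856 = 0.634998, proj(x) = scale * x
proj(x) = [2.523355, -4.421237, 3.175752]
Step 3: Dot product.
a^T * proj(x) = 3*2.523355 + 0*(-4.421237) - 3*3.175752 = -1.9572


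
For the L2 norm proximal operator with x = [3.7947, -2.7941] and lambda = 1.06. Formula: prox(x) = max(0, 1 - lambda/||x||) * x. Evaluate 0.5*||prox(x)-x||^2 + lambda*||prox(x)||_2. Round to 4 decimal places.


Step 1: Compute ||x||.
||x|| = 4.7124
Step 2: Compute scaling factor.
scale = max(0, 1 - 1.06/4.7124) = 0.7751
Step 3: prox(x) = [2.9411, -2.1656]
||prox(x)|| = 3.6524
Step 4: Proximal objective.
0.5*||prox-x||^2 = 0.5618
lambda*||prox|| = 3.8715
Total = 4.4333


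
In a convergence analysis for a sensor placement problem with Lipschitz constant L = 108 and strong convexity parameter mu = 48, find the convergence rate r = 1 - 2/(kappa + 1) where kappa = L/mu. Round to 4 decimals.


Step 1: Compute the condition number.
kappa = L/mu = 108/48 = 2.25
Step 2: Compute the convergence rate.
r = 1 - 2/(kappa + 1) = 1 - 2*mu/(L + mu) = (L - mu)/(L + mu) = 60/156 = 0.3846


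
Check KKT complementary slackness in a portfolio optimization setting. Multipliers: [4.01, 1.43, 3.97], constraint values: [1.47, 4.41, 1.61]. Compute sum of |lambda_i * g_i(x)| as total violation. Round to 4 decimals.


KKT complementary slackness check:
lambda_1 * g_1 = 4.01 * 1.47 = 5.8947
lambda_2 * g_2 = 1.43 * 4.41 = 6.3063
lambda_3 * g_3 = 3.97 * 1.61 = 6.3917
Total violation = 5.8947 + 6.3063 + 6.3917 = 18.5927


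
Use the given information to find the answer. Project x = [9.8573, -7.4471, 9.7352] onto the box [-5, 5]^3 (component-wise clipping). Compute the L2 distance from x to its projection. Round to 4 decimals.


Project each component onto [-5, 5].
clip(9.8573) = 5.0, clip(-7.4471) = -5.0, clip(9.7352) = 5.0
Projection = [5.0, -5.0, 5.0]
Squared diffs: [23.5934, 5.9883, 22.4221]
Distance = sqrt(52.0038) = 7.2114


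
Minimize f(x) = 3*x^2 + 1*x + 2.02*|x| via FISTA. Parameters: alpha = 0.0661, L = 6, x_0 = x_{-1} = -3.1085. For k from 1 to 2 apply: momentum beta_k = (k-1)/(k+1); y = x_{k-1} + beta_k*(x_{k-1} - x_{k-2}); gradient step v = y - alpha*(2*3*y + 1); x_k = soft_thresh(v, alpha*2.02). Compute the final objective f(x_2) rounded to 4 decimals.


FISTA on f(x) = 3*x^2 + 1*x + 2.02*|x|
L = 6, alpha = 0.0661
Iteration 1: beta = 0.0, y = -3.1085 + 0.0*(-3.1085 + 3.1085) = -3.1085
  grad(y) = -17.651, v = y - alpha*grad = -1.9418
  prox(v) = soft_thresh(-1.9418, 0.1335) = -1.8082
Iteration 2: beta = 0.3333, y = -1.8082 + 0.3333*(-1.8082 + 3.1085) = -1.3748
  grad(y) = -7.249, v = y - alpha*grad = -0.8957
  prox(v) = soft_thresh(-0.8957, 0.1335) = -0.7621
f(x_2) = 3*(-0.7621)^2 + 1*(-0.7621) + 2.02*|-0.7621| = 2.52


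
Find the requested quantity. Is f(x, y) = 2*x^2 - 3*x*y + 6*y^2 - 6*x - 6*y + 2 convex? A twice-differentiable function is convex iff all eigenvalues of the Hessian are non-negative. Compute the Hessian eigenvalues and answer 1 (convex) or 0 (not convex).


The Hessian of f(x,y) = 2*x^2 - 3*x*y + 6*y^2 - 6*x - 6*y + 2 is:
H = [[4, -3], [-3, 12]]
Trace = 4 + 12 = 16
Determinant = 4*12 - (-3)^2 = 39
Discriminant = (16)^2 - 4*39 = 100.0
Eigenvalues: lambda_1 = 3.0, lambda_2 = 13.0
The function is convex.

1


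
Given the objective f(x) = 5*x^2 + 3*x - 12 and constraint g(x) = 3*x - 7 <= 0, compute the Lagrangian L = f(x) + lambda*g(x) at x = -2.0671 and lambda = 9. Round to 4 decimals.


Step 1: Evaluate f(x).
f(-2.0671) = 5*(-2.0671)^2 + 3*(-2.0671) - 12 = 3.1632
Step 2: Evaluate g(x).
g(-2.0671) = 3*-2.0671 - 7 = -13.2013
Step 3: Compute Lagrangian.
L = 3.1632 + 9*-13.2013 = -115.6485


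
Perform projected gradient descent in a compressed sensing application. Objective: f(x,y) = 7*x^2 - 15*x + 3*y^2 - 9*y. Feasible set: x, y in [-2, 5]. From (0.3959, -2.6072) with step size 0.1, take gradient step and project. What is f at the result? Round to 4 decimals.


Step 1: Compute gradient at (0.3959, -2.6072).
grad_x = 2*7*0.3959 - 15 = -9.4574
grad_y = 2*3*-2.6072 - 9 = -24.6432
Step 2: Gradient step.
x_raw = 0.3959 - 0.1*-9.4574 = 1.3416
y_raw = -2.6072 - 0.1*-24.6432 = -0.1429
Step 3: Project onto [-2, 5].
x_proj = clip(1.3416) = 1.3416
y_proj = clip(-0.1429) = -0.1429
Step 4: Evaluate f.
f(1.3416, -0.1429) = -6.1775


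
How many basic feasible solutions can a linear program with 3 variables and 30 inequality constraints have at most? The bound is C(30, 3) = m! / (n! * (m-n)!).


Each vertex corresponds to some choice of n active constraints out of m, so the number of vertices is at most C(m, n) = m! / (n!(m-n)!).
m = 30, n = 3
Numerator: 30 * 29 * 28
Denominator: 3! = 6
C(30, 3) = 4060


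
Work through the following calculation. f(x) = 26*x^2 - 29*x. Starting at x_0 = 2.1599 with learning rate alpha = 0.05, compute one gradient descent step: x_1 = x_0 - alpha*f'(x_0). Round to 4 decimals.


We compute the gradient at x_0 and apply the update.
f'(x) = 52*x - 29
f'(2.1599) = 52*2.1599 - 29 = 83.3148
x_1 = 2.1599 - 0.05*83.3148 = -2.0058


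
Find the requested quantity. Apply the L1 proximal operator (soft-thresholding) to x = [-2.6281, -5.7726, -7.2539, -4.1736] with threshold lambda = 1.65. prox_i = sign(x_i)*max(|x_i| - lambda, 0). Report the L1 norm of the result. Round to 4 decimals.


Soft-thresholding with lambda = 1.65:
prox(-2.6281) = sign(-2.6281)*max(|-2.6281| - 1.65, 0) = -0.9781
prox(-5.7726) = sign(-5.7726)*max(|-5.7726| - 1.65, 0) = -4.1226
prox(-7.2539) = sign(-7.2539)*max(|-7.2539| - 1.65, 0) = -5.6039
prox(-4.1736) = sign(-4.1736)*max(|-4.1736| - 1.65, 0) = -2.5236
prox(x) = [-0.9781, -4.1226, -5.6039, -2.5236]
||prox(x)||_1 = 0.9781 + 4.1226 + 5.6039 + 2.5236 = 13.2282


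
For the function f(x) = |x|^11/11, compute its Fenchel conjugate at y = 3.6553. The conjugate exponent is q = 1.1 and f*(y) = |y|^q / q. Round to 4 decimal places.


The conjugate exponent q satisfies 1/p + 1/q = 1.
p = 11, so q = 11/(11 - 1) = 1.1
|y|^q = 3.6553^1.1 = 4.1612
f*(3.6553) = 4.1612 / 1.1 = 3.7829


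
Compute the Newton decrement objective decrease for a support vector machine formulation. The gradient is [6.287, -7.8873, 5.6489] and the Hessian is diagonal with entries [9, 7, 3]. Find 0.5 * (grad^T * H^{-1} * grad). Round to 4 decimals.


Step 1: H is diagonal, so H^(-1) * g = [0.6986, -1.1268, 1.883].
Step 2: g^T H^(-1) g = sum_i g_i^2 / H_ii
  = (6.287)^2/9 + (-7.8873)^2/7 + (5.6489)^2/3
  = 4.3918 + 8.8871 + 10.6367 = 23.9156
Step 3: Objective decrease = 0.5 * g^T H^(-1) g = 11.9578


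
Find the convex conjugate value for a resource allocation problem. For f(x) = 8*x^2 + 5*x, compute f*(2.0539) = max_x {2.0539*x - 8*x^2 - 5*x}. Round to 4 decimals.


f*(y) = sup_x {y*x - a*x^2 - b*x} = sup_x {(y-b)*x - a*x^2}
FOC: (y - b) - 2a*x = 0 => x* = (y - b)/(2a)
x* = (2.0539 - 5)/(2*8) = -0.1841
f*(2.0539) = (y-b)^2/(4a) = (2.0539 - 5)^2/(4*8)
= 8.6795/32 = 0.2712


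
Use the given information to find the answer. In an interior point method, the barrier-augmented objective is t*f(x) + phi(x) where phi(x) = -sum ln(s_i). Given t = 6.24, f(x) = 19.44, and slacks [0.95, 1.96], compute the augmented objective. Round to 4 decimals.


Step 1: Compute log-barrier.
ln values: [-0.0513, 0.6729]
phi = -(-0.0513 + 0.6729) = -0.6217
Step 2: Compute augmented objective.
t*f(x) = 6.24*19.44 = 121.3056
Total = 121.3056 - 0.6217 = 120.6839


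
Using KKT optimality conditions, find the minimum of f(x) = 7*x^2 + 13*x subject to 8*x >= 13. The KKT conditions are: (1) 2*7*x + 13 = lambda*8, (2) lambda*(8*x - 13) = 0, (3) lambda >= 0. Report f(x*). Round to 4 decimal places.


Step 1: Try lambda = 0 (constraint inactive).
x_unc = -13/(2*7) = -0.9286
Check: 8*-0.9286 = -7.4288 < 13 -- violated!
Step 2: Constraint must be active: 8*x = 13
x* = 13/8 = 1.625
lambda = (2*7*1.625 + 13)/8 = 4.4688
Step 3: Compute optimal value.
f(x*) = 7*1.625^2 + 13*1.625 = 39.6094


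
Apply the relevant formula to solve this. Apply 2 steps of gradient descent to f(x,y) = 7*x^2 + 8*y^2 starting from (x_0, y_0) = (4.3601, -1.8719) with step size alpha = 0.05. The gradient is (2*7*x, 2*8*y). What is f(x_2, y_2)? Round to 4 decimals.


Gradient descent on f(x,y) = 7*x^2 + 8*y^2.
Starting point: (4.3601, -1.8719), alpha = 0.05
Step 1: grad_x = 2*7*4.3601 = 61.0414, grad_y = 2*8*-1.8719 = -29.9504
  x_1 = 4.3601 - 0.05*61.0414 = 1.308
  y_1 = -1.8719 - 0.05*-29.9504 = -0.3744
Step 2: grad_x = 2*7*1.308 = 18.3124, grad_y = 2*8*-0.3744 = -5.9901
  x_2 = 1.308 - 0.05*18.3124 = 0.3924
  y_2 = -0.3744 - 0.05*-5.9901 = -0.0749
f(0.3924, -0.0749) = 7*0.3924^2 + 8*(-0.0749)^2 = 1.1227


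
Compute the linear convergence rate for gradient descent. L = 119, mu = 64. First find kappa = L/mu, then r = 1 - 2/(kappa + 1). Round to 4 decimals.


Step 1: Compute the condition number.
kappa = L/mu = 119/64 = 1.8594
Step 2: Compute the convergence rate.
r = 1 - 2/(kappa + 1) = 1 - 2*mu/(L + mu) = (L - mu)/(L + mu) = 55/183 = 0.3005


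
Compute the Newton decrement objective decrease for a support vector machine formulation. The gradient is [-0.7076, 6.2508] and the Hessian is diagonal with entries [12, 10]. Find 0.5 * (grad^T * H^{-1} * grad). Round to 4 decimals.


Step 1: H is diagonal, so H^(-1) * g = [-0.059, 0.6251].
Step 2: g^T H^(-1) g = sum_i g_i^2 / H_ii
  = (-0.7076)^2/12 + (6.2508)^2/10
  = 0.0417 + 3.9073 = 3.949
Step 3: Objective decrease = 0.5 * g^T H^(-1) g = 1.9745


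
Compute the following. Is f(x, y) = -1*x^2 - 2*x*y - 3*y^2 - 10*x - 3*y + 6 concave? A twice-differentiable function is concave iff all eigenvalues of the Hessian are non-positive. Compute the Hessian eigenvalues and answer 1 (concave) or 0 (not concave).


The Hessian of f(x,y) = -1*x^2 - 2*x*y - 3*y^2 - 10*x - 3*y + 6 is:
H = [[-2, -2], [-2, -6]]
Trace = -2 - 6 = -8
Determinant = -2*-6 - (-2)^2 = 8
Discriminant = (-8)^2 - 4*8 = 32.0
Eigenvalues: lambda_1 = -6.8284, lambda_2 = -1.1716
The function is concave.

1


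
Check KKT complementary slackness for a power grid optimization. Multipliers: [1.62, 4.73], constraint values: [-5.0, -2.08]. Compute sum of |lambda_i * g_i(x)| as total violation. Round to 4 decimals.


KKT complementary slackness check:
lambda_1 * g_1 = 1.62 * -5.0 = -8.1
lambda_2 * g_2 = 4.73 * -2.08 = -9.8384
Total violation = 8.1 + 9.8384 = 17.9384


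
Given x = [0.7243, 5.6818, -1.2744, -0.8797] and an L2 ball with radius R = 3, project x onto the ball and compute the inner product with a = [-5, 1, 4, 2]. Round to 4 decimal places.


Step 1: Compute ||x|| (intermediates to 6 decimals).
||x|| = sqrt(0.7243^2 + 5.6818^2 + (-1.2744)^2 + (-0.8797)^2) = 5.933416
Step 2: Project.
Since ||x|| > R, scale = R/||x|| = 3/5.933416 = 0.505611, proj(x) = scale * x
proj(x) = [0.366214, 2.872781, -0.644351, -0.444786]
Step 3: Dot product.
a^T * proj(x) = -5*0.366214 + 1*2.872781 + 4*(-0.644351) + 2*(-0.444786) = -2.4253


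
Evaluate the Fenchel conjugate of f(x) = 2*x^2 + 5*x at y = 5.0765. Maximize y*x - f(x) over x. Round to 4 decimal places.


f*(y) = sup_x {y*x - a*x^2 - b*x} = sup_x {(y-b)*x - a*x^2}
FOC: (y - b) - 2a*x = 0 => x* = (y - b)/(2a)
x* = (5.0765 - 5)/(2*2) = 0.0191
f*(5.0765) = (y-b)^2/(4a) = (5.0765 - 5)^2/(4*2)
= 0.0059/8 = 0.0007


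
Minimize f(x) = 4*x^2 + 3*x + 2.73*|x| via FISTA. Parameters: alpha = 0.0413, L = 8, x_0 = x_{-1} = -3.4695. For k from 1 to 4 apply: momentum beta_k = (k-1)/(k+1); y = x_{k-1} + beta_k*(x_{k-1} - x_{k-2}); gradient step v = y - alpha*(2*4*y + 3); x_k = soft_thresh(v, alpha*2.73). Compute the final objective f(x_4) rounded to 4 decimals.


FISTA on f(x) = 4*x^2 + 3*x + 2.73*|x|
L = 8, alpha = 0.0413
Iteration 1: beta = 0.0, y = -3.4695 + 0.0*(-3.4695 + 3.4695) = -3.4695
  grad(y) = -24.756, v = y - alpha*grad = -2.4471
  prox(v) = soft_thresh(-2.4471, 0.1127) = -2.3343
Iteration 2: beta = 0.3333, y = -2.3343 + 0.3333*(-2.3343 + 3.4695) = -1.9559
  grad(y) = -12.6475, v = y - alpha*grad = -1.4336
  prox(v) = soft_thresh(-1.4336, 0.1127) = -1.3208
Iteration 3: beta = 0.5, y = -1.3208 + 0.5*(-1.3208 + 2.3343) = -0.8141
  grad(y) = -3.5128, v = y - alpha*grad = -0.669
  prox(v) = soft_thresh(-0.669, 0.1127) = -0.5563
Iteration 4: beta = 0.6, y = -0.5563 + 0.6*(-0.5563 + 1.3208) = -0.0975
  grad(y) = 2.2197, v = y - alpha*grad = -0.1892
  prox(v) = soft_thresh(-0.1892, 0.1127) = -0.0765
f(x_4) = 4*(-0.0765)^2 + 3*(-0.0765) + 2.73*|-0.0765| = 0.0027


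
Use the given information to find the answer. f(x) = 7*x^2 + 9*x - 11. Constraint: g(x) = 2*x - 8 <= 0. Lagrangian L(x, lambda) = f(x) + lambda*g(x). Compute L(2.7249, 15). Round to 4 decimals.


Step 1: Evaluate f(x).
f(2.7249) = 7*2.7249^2 + 9*2.7249 - 11 = 65.4997
Step 2: Evaluate g(x).
g(2.7249) = 2*2.7249 - 8 = -2.5502
Step 3: Compute Lagrangian.
L = 65.4997 + 15*-2.5502 = 27.2467


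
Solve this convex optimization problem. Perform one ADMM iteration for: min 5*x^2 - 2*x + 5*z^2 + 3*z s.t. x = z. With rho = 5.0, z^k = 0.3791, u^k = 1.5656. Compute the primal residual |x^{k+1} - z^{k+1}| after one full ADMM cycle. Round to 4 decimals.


ADMM iteration with rho = 5.0, z^k = 0.3791, u^k = 1.5656
Step 1: x-update.
Minimize 5*x^2 - 2*x + (5.0/2)*(x - 0.3791 + 1.5656)^2
FOC: (2*5 + 5.0)*x = 2 + 5.0*(0.3791 - 1.5656)
x^{k+1} = -0.2622
Step 2: z-update.
Minimize 5*z^2 + 3*z + (5.0/2)*(-0.2622 - z + 1.5656)^2
FOC: (2*5 + 5.0)*z = -3 + 5.0*(-0.2622 + 1.5656)
z^{k+1} = 0.2345
Step 3: u-update.
u^{k+1} = 1.5656 - 0.2622 - 0.2345 = 1.069
Step 4: Primal residual = |-0.2622 - 0.2345| = 0.4966


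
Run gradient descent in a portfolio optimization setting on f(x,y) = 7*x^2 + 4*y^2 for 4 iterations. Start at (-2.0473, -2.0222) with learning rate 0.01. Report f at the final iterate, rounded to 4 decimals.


Gradient descent on f(x,y) = 7*x^2 + 4*y^2.
Starting point: (-2.0473, -2.0222), alpha = 0.01
Step 1: grad_x = 2*7*-2.0473 = -28.6622, grad_y = 2*4*-2.0222 = -16.1776
  x_1 = -2.0473 - 0.01*-28.6622 = -1.7607
  y_1 = -2.0222 - 0.01*-16.1776 = -1.8604
Step 2: grad_x = 2*7*-1.7607 = -24.6495, grad_y = 2*4*-1.8604 = -14.8834
  x_2 = -1.7607 - 0.01*-24.6495 = -1.5142
  y_2 = -1.8604 - 0.01*-14.8834 = -1.7116
Step 3: grad_x = 2*7*-1.5142 = -21.1986, grad_y = 2*4*-1.7116 = -13.6927
  x_3 = -1.5142 - 0.01*-21.1986 = -1.3022
  y_3 = -1.7116 - 0.01*-13.6927 = -1.5747
Step 4: grad_x = 2*7*-1.3022 = -18.2308, grad_y = 2*4*-1.5747 = -12.5973
  x_4 = -1.3022 - 0.01*-18.2308 = -1.1199
  y_4 = -1.5747 - 0.01*-12.5973 = -1.4487
f(-1.1199, -1.4487) = 7*(-1.1199)^2 + 4*(-1.4487)^2 = 17.1739


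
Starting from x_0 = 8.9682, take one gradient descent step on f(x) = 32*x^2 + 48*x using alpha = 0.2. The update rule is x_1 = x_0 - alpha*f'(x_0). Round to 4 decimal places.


We compute the gradient at x_0 and apply the update.
f'(x) = 64*x + 48
f'(8.9682) = 64*8.9682 + 48 = 621.9648
x_1 = 8.9682 - 0.2*621.9648 = -115.4248


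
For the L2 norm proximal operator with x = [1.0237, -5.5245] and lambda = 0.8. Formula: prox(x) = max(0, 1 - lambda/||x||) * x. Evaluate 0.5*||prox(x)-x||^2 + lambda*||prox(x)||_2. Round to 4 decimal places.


Step 1: Compute ||x||.
||x|| = 5.6185
Step 2: Compute scaling factor.
scale = max(0, 1 - 0.8/5.6185) = 0.8576
Step 3: prox(x) = [0.8779, -4.7379]
||prox(x)|| = 4.8185
Step 4: Proximal objective.
0.5*||prox-x||^2 = 0.32
lambda*||prox|| = 3.8548
Total = 4.1748


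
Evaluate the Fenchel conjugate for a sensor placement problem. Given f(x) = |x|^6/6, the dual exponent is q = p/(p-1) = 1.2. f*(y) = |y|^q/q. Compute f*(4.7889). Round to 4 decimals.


The conjugate exponent q satisfies 1/p + 1/q = 1.
p = 6, so q = 6/(6 - 1) = 1.2
|y|^q = 4.7889^1.2 = 6.5506
f*(4.7889) = 6.5506 / 1.2 = 5.4589


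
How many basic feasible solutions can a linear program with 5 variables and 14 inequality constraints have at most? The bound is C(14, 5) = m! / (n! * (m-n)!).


Each vertex corresponds to some choice of n active constraints out of m, so the number of vertices is at most C(m, n) = m! / (n!(m-n)!).
m = 14, n = 5
Numerator: 14 * 13 * 12 * 11 * 10
Denominator: 5! = 120
C(14, 5) = 2002


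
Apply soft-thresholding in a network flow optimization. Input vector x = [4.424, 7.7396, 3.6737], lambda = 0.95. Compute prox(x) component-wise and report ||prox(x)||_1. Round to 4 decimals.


Soft-thresholding with lambda = 0.95:
prox(4.424) = sign(4.424)*max(|4.424| - 0.95, 0) = 3.474
prox(7.7396) = sign(7.7396)*max(|7.7396| - 0.95, 0) = 6.7896
prox(3.6737) = sign(3.6737)*max(|3.6737| - 0.95, 0) = 2.7237
prox(x) = [3.474, 6.7896, 2.7237]
||prox(x)||_1 = 3.474 + 6.7896 + 2.7237 = 12.9873


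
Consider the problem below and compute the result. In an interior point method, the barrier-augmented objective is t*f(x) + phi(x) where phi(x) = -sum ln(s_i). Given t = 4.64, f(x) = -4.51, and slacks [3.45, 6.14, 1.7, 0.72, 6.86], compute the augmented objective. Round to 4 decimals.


Step 1: Compute log-barrier.
ln values: [1.2384, 1.8148, 0.5306, -0.3285, 1.9257]
phi = -(1.2384 + 1.8148 + 0.5306 - 0.3285 + 1.9257) = -5.181
Step 2: Compute augmented objective.
t*f(x) = 4.64*-4.51 = -20.9264
Total = -20.9264 - 5.181 = -26.1074


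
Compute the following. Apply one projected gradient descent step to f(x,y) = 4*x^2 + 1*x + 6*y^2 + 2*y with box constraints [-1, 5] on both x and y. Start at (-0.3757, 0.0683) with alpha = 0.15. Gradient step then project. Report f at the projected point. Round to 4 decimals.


Step 1: Compute gradient at (-0.3757, 0.0683).
grad_x = 2*4*-0.3757 + 1 = -2.0056
grad_y = 2*6*0.0683 + 2 = 2.8196
Step 2: Gradient step.
x_raw = -0.3757 - 0.15*-2.0056 = -0.0749
y_raw = 0.0683 - 0.15*2.8196 = -0.3546
Step 3: Project onto [-1, 5].
x_proj = clip(-0.0749) = -0.0749
y_proj = clip(-0.3546) = -0.3546
Step 4: Evaluate f.
f(-0.0749, -0.3546) = -0.0071


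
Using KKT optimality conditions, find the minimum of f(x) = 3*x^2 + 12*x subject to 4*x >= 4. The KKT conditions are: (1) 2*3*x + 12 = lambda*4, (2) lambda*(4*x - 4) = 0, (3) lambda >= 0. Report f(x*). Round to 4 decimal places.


Step 1: Try lambda = 0 (constraint inactive).
x_unc = -12/(2*3) = -2.0
Check: 4*-2.0 = -8.0 < 4 -- violated!
Step 2: Constraint must be active: 4*x = 4
x* = 4/4 = 1.0
lambda = (2*3*1.0 + 12)/4 = 4.5
Step 3: Compute optimal value.
f(x*) = 3*1.0^2 + 12*1.0 = 15.0


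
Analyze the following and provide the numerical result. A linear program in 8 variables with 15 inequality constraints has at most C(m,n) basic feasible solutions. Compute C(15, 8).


Each vertex corresponds to some choice of n active constraints out of m, so the number of vertices is at most C(m, n) = m! / (n!(m-n)!).
m = 15, n = 8
Numerator: 15 * 14 * 13 * 12 * 11 * 10 * 9 * 8
Denominator: 8! = 40320
C(15, 8) = 6435


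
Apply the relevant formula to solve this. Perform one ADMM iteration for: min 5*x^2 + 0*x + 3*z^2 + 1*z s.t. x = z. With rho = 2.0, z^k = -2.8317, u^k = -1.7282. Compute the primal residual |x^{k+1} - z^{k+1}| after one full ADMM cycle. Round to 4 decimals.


ADMM iteration with rho = 2.0, z^k = -2.8317, u^k = -1.7282
Step 1: x-update.
Minimize 5*x^2 + 0*x + (2.0/2)*(x + 2.8317 - 1.7282)^2
FOC: (2*5 + 2.0)*x = 0 + 2.0*(-2.8317 + 1.7282)
x^{k+1} = -0.1839
Step 2: z-update.
Minimize 3*z^2 + 1*z + (2.0/2)*(-0.1839 - z - 1.7282)^2
FOC: (2*3 + 2.0)*z = -1 + 2.0*(-0.1839 - 1.7282)
z^{k+1} = -0.603
Step 3: u-update.
u^{k+1} = -1.7282 - 0.1839 + 0.603 = -1.3091
Step 4: Primal residual = |-0.1839 + 0.603| = 0.4191


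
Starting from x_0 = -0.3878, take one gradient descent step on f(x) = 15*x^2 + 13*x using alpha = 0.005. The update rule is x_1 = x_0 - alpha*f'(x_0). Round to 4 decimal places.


We compute the gradient at x_0 and apply the update.
f'(x) = 30*x + 13
f'(-0.3878) = 30*-0.3878 + 13 = 1.366
x_1 = -0.3878 - 0.005*1.366 = -0.3946


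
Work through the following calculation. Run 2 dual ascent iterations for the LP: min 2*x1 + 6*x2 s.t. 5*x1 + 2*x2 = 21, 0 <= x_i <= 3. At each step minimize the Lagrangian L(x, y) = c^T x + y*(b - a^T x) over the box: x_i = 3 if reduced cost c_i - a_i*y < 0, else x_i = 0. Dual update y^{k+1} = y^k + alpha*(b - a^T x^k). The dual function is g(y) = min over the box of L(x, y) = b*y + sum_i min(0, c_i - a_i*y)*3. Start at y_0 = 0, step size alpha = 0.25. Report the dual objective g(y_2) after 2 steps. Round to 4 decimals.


Dual ascent for LP: min 2*x1 + 6*x2, 5*x1 + 2*x2 = 21, 0 <= x_i <= 3
Step 1: y^k = 0.0, reduced costs: (2.0, 6.0)
  x^k = (0.0, 0.0), subgradient = b - a^T x = 21.0
  y^{k+1} = 0.0 + 0.25*21.0 = 5.25
Step 2: y^k = 5.25, reduced costs: (-24.25, -4.5)
  x^k = (3.0, 3.0), subgradient = b - a^T x = 0.0
  y^{k+1} = 5.25 + 0.25*0.0 = 5.25
Dual objective at y_2 = 5.25: reduced costs (-24.25, -4.5), box minimizer x = (3.0, 3.0)
g(y_2) = b*y + (c1 - a1*y)*x1 + (c2 - a2*y)*x2 = 21*5.25 + (-24.25)*3.0 + (-4.5)*3.0 = 110.25 - 72.75 - 13.5 = 24.0


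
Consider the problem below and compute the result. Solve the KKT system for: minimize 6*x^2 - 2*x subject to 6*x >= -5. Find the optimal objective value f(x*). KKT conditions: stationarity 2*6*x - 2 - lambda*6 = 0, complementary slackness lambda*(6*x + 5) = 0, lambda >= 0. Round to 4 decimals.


Step 1: Try lambda = 0 (constraint inactive).
Stationarity: 2*6*x - 2 = 0
x* = 2/(2*6) = 1/6 = 0.1667 (rounded; the exact value 1/6 is used below)
Check constraint: 6*0.1667 = 1.0002 >= -5 -- satisfied.
Step 2: Compute optimal value.
f(x*) = 6*(1/6)^2 - 2*(1/6) = -0.1667


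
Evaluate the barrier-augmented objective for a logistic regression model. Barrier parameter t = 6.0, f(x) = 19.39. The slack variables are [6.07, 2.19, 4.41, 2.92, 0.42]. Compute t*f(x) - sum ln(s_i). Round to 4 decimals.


Step 1: Compute log-barrier.
ln values: [1.8034, 0.7839, 1.4839, 1.0716, -0.8675]
phi = -(1.8034 + 0.7839 + 1.4839 + 1.0716 - 0.8675) = -4.2752
Step 2: Compute augmented objective.
t*f(x) = 6.0*19.39 = 116.34
Total = 116.34 - 4.2752 = 112.0648


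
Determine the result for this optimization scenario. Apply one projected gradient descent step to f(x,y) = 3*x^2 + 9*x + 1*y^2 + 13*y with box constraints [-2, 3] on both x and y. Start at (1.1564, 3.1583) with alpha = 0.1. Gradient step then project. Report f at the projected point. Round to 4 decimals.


Step 1: Compute gradient at (1.1564, 3.1583).
grad_x = 2*3*1.1564 + 9 = 15.9384
grad_y = 2*1*3.1583 + 13 = 19.3166
Step 2: Gradient step.
x_raw = 1.1564 - 0.1*15.9384 = -0.4374
y_raw = 3.1583 - 0.1*19.3166 = 1.2266
Step 3: Project onto [-2, 3].
x_proj = clip(-0.4374) = -0.4374
y_proj = clip(1.2266) = 1.2266
Step 4: Evaluate f.
f(-0.4374, 1.2266) = 14.0881


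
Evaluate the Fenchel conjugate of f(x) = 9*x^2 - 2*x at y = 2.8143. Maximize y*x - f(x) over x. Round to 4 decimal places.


f*(y) = sup_x {y*x - a*x^2 - b*x} = sup_x {(y-b)*x - a*x^2}
FOC: (y - b) - 2a*x = 0 => x* = (y - b)/(2a)
x* = (2.8143 + 2)/(2*9) = 0.2675
f*(2.8143) = (y-b)^2/(4a) = (2.8143 + 2)^2/(4*9)
= 23.1775/36 = 0.6438


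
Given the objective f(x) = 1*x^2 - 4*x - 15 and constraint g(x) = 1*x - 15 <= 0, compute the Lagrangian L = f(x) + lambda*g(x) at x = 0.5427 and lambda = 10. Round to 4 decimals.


Step 1: Evaluate f(x).
f(0.5427) = 1*0.5427^2 - 4*0.5427 - 15 = -16.8763
Step 2: Evaluate g(x).
g(0.5427) = 1*0.5427 - 15 = -14.4573
Step 3: Compute Lagrangian.
L = -16.8763 + 10*-14.4573 = -161.4493


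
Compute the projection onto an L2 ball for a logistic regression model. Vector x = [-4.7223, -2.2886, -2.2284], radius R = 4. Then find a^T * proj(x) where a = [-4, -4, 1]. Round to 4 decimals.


Step 1: Compute ||x|| (intermediates to 6 decimals).
||x|| = sqrt((-4.7223)^2 + (-2.2886)^2 + (-2.2284)^2) = 5.701191
Step 2: Project.
Since ||x|| > R, scale = R/||x|| = 4/5.701191 = 0.701608, proj(x) = scale * x
proj(x) = [-3.313203, -1.6057, -1.563463]
Step 3: Dot product.
a^T * proj(x) = -4*(-3.313203) - 4*(-1.6057) + 1*(-1.563463) = 18.1121


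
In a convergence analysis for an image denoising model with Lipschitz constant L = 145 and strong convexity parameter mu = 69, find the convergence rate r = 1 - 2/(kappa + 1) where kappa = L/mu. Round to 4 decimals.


Step 1: Compute the condition number.
kappa = L/mu = 145/69 = 2.1014
Step 2: Compute the convergence rate.
r = 1 - 2/(kappa + 1) = 1 - 2*mu/(L + mu) = (L - mu)/(L + mu) = 76/214 = 0.3551


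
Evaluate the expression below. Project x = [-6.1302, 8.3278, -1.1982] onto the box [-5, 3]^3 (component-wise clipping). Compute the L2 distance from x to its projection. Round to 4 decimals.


Project each component onto [-5, 3].
clip(-6.1302) = -5.0, clip(8.3278) = 3.0, clip(-1.1982) = -1.1982
Projection = [-5.0, 3.0, -1.1982]
Squared diffs: [1.2774, 28.3855, 0.0]
Distance = sqrt(29.6629) = 5.4464


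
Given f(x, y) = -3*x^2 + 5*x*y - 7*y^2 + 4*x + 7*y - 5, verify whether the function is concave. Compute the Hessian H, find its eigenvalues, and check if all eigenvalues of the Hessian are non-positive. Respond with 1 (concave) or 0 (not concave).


The Hessian of f(x,y) = -3*x^2 + 5*x*y - 7*y^2 + 4*x + 7*y - 5 is:
H = [[-6, 5], [5, -14]]
Trace = -6 - 14 = -20
Determinant = -6*-14 - (5)^2 = 59
Discriminant = (-20)^2 - 4*59 = 164.0
Eigenvalues: lambda_1 = -16.4031, lambda_2 = -3.5969
The function is concave.

1


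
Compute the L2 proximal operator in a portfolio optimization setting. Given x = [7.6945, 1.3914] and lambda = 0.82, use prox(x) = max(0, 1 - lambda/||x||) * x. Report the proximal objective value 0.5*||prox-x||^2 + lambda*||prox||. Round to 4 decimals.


Step 1: Compute ||x||.
||x|| = 7.8193
Step 2: Compute scaling factor.
scale = max(0, 1 - 0.82/7.8193) = 0.8951
Step 3: prox(x) = [6.8876, 1.2455]
||prox(x)|| = 6.9993
Step 4: Proximal objective.
0.5*||prox-x||^2 = 0.3362
lambda*||prox|| = 5.7394
Total = 6.0756


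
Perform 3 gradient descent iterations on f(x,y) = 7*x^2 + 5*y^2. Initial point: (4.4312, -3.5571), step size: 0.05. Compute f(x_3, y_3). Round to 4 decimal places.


Gradient descent on f(x,y) = 7*x^2 + 5*y^2.
Starting point: (4.4312, -3.5571), alpha = 0.05
Step 1: grad_x = 2*7*4.4312 = 62.0368, grad_y = 2*5*-3.5571 = -35.571
  x_1 = 4.4312 - 0.05*62.0368 = 1.3294
  y_1 = -3.5571 - 0.05*-35.571 = -1.7786
Step 2: grad_x = 2*7*1.3294 = 18.611, grad_y = 2*5*-1.7786 = -17.7855
  x_2 = 1.3294 - 0.05*18.611 = 0.3988
  y_2 = -1.7786 - 0.05*-17.7855 = -0.8893
Step 3: grad_x = 2*7*0.3988 = 5.5833, grad_y = 2*5*-0.8893 = -8.8928
  x_3 = 0.3988 - 0.05*5.5833 = 0.1196
  y_3 = -0.8893 - 0.05*-8.8928 = -0.4446
f(0.1196, -0.4446) = 7*0.1196^2 + 5*(-0.4446)^2 = 1.0887


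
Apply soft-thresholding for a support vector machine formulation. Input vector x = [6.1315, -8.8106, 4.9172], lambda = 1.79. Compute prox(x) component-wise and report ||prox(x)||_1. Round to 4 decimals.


Soft-thresholding with lambda = 1.79:
prox(6.1315) = sign(6.1315)*max(|6.1315| - 1.79, 0) = 4.3415
prox(-8.8106) = sign(-8.8106)*max(|-8.8106| - 1.79, 0) = -7.0206
prox(4.9172) = sign(4.9172)*max(|4.9172| - 1.79, 0) = 3.1272
prox(x) = [4.3415, -7.0206, 3.1272]
||prox(x)||_1 = 4.3415 + 7.0206 + 3.1272 = 14.4893


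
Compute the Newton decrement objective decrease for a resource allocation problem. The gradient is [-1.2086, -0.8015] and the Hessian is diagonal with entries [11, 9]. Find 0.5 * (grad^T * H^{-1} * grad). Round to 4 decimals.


Step 1: H is diagonal, so H^(-1) * g = [-0.1099, -0.0891].
Step 2: g^T H^(-1) g = sum_i g_i^2 / H_ii
  = (-1.2086)^2/11 + (-0.8015)^2/9
  = 0.1328 + 0.0714 = 0.2042
Step 3: Objective decrease = 0.5 * g^T H^(-1) g = 0.1021


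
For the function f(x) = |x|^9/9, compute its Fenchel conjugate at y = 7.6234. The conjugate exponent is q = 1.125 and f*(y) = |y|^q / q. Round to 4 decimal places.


The conjugate exponent q satisfies 1/p + 1/q = 1.
p = 9, so q = 9/(9 - 1) = 1.125
|y|^q = 7.6234^1.125 = 9.8269
f*(7.6234) = 9.8269 / 1.125 = 8.735


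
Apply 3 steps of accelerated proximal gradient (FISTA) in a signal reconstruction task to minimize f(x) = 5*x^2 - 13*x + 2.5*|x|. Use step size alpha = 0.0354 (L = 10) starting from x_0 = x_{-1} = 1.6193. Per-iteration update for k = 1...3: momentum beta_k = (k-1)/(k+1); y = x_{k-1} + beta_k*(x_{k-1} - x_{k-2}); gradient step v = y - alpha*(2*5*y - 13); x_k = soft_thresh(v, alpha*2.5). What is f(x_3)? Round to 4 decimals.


FISTA on f(x) = 5*x^2 - 13*x + 2.5*|x|
L = 10, alpha = 0.0354
Iteration 1: beta = 0.0, y = 1.6193 + 0.0*(1.6193 - 1.6193) = 1.6193
  grad(y) = 3.193, v = y - alpha*grad = 1.5063
  prox(v) = soft_thresh(1.5063, 0.0885) = 1.4178
Iteration 2: beta = 0.3333, y = 1.4178 + 0.3333*(1.4178 - 1.6193) = 1.3506
  grad(y) = 0.5059, v = y - alpha*grad = 1.3327
  prox(v) = soft_thresh(1.3327, 0.0885) = 1.2442
Iteration 3: beta = 0.5, y = 1.2442 + 0.5*(1.2442 - 1.4178) = 1.1574
  grad(y) = -1.4261, v = y - alpha*grad = 1.2079
  prox(v) = soft_thresh(1.2079, 0.0885) = 1.1194
f(x_3) = 5*1.1194^2 - 13*1.1194 + 2.5*|1.1194| = -5.4884


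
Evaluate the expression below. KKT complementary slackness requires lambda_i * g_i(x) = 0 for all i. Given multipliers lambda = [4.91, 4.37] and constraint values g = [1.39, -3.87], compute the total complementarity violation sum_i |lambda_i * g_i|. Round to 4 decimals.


KKT complementary slackness check:
lambda_1 * g_1 = 4.91 * 1.39 = 6.8249
lambda_2 * g_2 = 4.37 * -3.87 = -16.9119
Total violation = 6.8249 + 16.9119 = 23.7368


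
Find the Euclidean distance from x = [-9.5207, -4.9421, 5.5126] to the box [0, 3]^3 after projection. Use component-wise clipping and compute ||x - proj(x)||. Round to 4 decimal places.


Project each component onto [0, 3].
clip(-9.5207) = 0.0, clip(-4.9421) = 0.0, clip(5.5126) = 3.0
Projection = [0.0, 0.0, 3.0]
Squared diffs: [90.6437, 24.4244, 6.3132]
Distance = sqrt(121.3813) = 11.0173


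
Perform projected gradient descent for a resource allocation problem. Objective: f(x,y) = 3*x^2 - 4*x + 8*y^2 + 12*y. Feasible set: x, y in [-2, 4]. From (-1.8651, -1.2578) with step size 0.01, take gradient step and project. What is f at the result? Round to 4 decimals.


Step 1: Compute gradient at (-1.8651, -1.2578).
grad_x = 2*3*-1.8651 - 4 = -15.1906
grad_y = 2*8*-1.2578 + 12 = -8.1248
Step 2: Gradient step.
x_raw = -1.8651 - 0.01*-15.1906 = -1.7132
y_raw = -1.2578 - 0.01*-8.1248 = -1.1766
Step 3: Project onto [-2, 4].
x_proj = clip(-1.7132) = -1.7132
y_proj = clip(-1.1766) = -1.1766
Step 4: Evaluate f.
f(-1.7132, -1.1766) = 12.6134


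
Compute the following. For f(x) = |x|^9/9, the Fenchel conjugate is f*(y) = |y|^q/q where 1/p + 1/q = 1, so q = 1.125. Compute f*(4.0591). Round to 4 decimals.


The conjugate exponent q satisfies 1/p + 1/q = 1.
p = 9, so q = 9/(9 - 1) = 1.125
|y|^q = 4.0591^1.125 = 4.836
f*(4.0591) = 4.836 / 1.125 = 4.2986


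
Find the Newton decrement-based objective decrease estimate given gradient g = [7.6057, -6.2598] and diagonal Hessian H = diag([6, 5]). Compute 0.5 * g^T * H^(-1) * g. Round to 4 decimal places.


Step 1: H is diagonal, so H^(-1) * g = [1.2676, -1.252].
Step 2: g^T H^(-1) g = sum_i g_i^2 / H_ii
  = (7.6057)^2/6 + (-6.2598)^2/5
  = 9.6411 + 7.837 = 17.4781
Step 3: Objective decrease = 0.5 * g^T H^(-1) g = 8.7391


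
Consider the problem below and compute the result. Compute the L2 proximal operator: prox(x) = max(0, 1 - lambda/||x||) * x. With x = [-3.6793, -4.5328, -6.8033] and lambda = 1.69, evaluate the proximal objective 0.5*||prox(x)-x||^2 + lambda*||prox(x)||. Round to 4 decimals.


Step 1: Compute ||x||.
||x|| = 8.9648
Step 2: Compute scaling factor.
scale = max(0, 1 - 1.69/8.9648) = 0.8115
Step 3: prox(x) = [-2.9857, -3.6783, -5.5208]
||prox(x)|| = 7.2748
Step 4: Proximal objective.
0.5*||prox-x||^2 = 1.4281
lambda*||prox|| = 12.2944
Total = 13.7225


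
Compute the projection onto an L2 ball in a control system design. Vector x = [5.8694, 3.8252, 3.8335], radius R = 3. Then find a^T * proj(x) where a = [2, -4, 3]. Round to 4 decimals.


Step 1: Compute ||x|| (intermediates to 6 decimals).
||x|| = sqrt(5.8694^2 + 3.8252^2 + 3.8335^2) = 7.986096
Step 2: Project.
Since ||x|| > R, scale = R/||x|| = 3/7.986096 = 0.375653, proj(x) = scale * x
proj(x) = [2.204858, 1.436948, 1.440066]
Step 3: Dot product.
a^T * proj(x) = 2*2.204858 - 4*1.436948 + 3*1.440066 = 2.9821


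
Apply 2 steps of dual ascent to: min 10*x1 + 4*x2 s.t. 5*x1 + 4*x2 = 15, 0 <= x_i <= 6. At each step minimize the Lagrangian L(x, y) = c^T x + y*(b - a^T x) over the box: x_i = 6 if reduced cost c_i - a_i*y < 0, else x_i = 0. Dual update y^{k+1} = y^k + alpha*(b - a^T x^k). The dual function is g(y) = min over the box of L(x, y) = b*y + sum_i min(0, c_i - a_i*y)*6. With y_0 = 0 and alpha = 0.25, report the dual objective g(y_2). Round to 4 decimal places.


Dual ascent for LP: min 10*x1 + 4*x2, 5*x1 + 4*x2 = 15, 0 <= x_i <= 6
Step 1: y^k = 0.0, reduced costs: (10.0, 4.0)
  x^k = (0.0, 0.0), subgradient = b - a^T x = 15.0
  y^{k+1} = 0.0 + 0.25*15.0 = 3.75
Step 2: y^k = 3.75, reduced costs: (-8.75, -11.0)
  x^k = (6.0, 6.0), subgradient = b - a^T x = -39.0
  y^{k+1} = 3.75 + 0.25*-39.0 = -6.0
Dual objective at y_2 = -6.0: reduced costs (40.0, 28.0), box minimizer x = (0.0, 0.0)
g(y_2) = b*y + (c1 - a1*y)*x1 + (c2 - a2*y)*x2 = 15*(-6.0) + 40.0*0.0 + 28.0*0.0 = -90.0 + 0.0 + 0.0 = -90.0


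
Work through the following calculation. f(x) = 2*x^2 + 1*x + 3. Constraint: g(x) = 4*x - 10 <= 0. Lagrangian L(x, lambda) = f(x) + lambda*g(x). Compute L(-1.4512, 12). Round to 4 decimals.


Step 1: Evaluate f(x).
f(-1.4512) = 2*(-1.4512)^2 + 1*(-1.4512) + 3 = 5.7608
Step 2: Evaluate g(x).
g(-1.4512) = 4*-1.4512 - 10 = -15.8048
Step 3: Compute Lagrangian.
L = 5.7608 + 12*-15.8048 = -183.8968


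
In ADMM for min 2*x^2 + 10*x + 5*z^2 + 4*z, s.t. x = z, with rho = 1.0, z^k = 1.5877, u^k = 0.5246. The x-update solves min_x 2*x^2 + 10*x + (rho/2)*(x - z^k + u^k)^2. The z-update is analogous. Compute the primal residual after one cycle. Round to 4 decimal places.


ADMM iteration with rho = 1.0, z^k = 1.5877, u^k = 0.5246
Step 1: x-update.
Minimize 2*x^2 + 10*x + (1.0/2)*(x - 1.5877 + 0.5246)^2
FOC: (2*2 + 1.0)*x = -10 + 1.0*(1.5877 - 0.5246)
x^{k+1} = -1.7874
Step 2: z-update.
Minimize 5*z^2 + 4*z + (1.0/2)*(-1.7874 - z + 0.5246)^2
FOC: (2*5 + 1.0)*z = -4 + 1.0*(-1.7874 + 0.5246)
z^{k+1} = -0.4784
Step 3: u-update.
u^{k+1} = 0.5246 - 1.7874 + 0.4784 = -0.7843
Step 4: Primal residual = |-1.7874 + 0.4784| = 1.3089


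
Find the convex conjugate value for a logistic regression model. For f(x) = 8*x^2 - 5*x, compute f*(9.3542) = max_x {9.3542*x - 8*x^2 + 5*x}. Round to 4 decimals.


f*(y) = sup_x {y*x - a*x^2 - b*x} = sup_x {(y-b)*x - a*x^2}
FOC: (y - b) - 2a*x = 0 => x* = (y - b)/(2a)
x* = (9.3542 + 5)/(2*8) = 0.8971
f*(9.3542) = (y-b)^2/(4a) = (9.3542 + 5)^2/(4*8)
= 206.0431/32 = 6.4388


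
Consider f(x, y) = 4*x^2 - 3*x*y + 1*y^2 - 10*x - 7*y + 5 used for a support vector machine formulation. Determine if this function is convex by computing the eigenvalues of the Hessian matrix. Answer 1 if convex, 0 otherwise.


The Hessian of f(x,y) = 4*x^2 - 3*x*y + 1*y^2 - 10*x - 7*y + 5 is:
H = [[8, -3], [-3, 2]]
Trace = 8 + 2 = 10
Determinant = 8*2 - (-3)^2 = 7
Discriminant = (10)^2 - 4*7 = 72.0
Eigenvalues: lambda_1 = 0.7574, lambda_2 = 9.2426
The function is convex.

1


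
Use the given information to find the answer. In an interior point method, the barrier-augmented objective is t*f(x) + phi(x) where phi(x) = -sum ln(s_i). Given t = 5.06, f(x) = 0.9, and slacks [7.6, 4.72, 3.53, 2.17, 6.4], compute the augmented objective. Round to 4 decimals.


Step 1: Compute log-barrier.
ln values: [2.0281, 1.5518, 1.2613, 0.7747, 1.8563]
phi = -(2.0281 + 1.5518 + 1.2613 + 0.7747 + 1.8563) = -7.4723
Step 2: Compute augmented objective.
t*f(x) = 5.06*0.9 = 4.554
Total = 4.554 - 7.4723 = -2.9183


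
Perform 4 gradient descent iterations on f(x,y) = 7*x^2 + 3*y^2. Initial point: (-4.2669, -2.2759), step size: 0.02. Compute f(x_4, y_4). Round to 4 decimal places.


Gradient descent on f(x,y) = 7*x^2 + 3*y^2.
Starting point: (-4.2669, -2.2759), alpha = 0.02
Step 1: grad_x = 2*7*-4.2669 = -59.7366, grad_y = 2*3*-2.2759 = -13.6554
  x_1 = -4.2669 - 0.02*-59.7366 = -3.0722
  y_1 = -2.2759 - 0.02*-13.6554 = -2.0028
Step 2: grad_x = 2*7*-3.0722 = -43.0104, grad_y = 2*3*-2.0028 = -12.0168
  x_2 = -3.0722 - 0.02*-43.0104 = -2.212
  y_2 = -2.0028 - 0.02*-12.0168 = -1.7625
Step 3: grad_x = 2*7*-2.212 = -30.9675, grad_y = 2*3*-1.7625 = -10.5747
  x_3 = -2.212 - 0.02*-30.9675 = -1.5926
  y_3 = -1.7625 - 0.02*-10.5747 = -1.551
Step 4: grad_x = 2*7*-1.5926 = -22.2966, grad_y = 2*3*-1.551 = -9.3058
  x_4 = -1.5926 - 0.02*-22.2966 = -1.1467
  y_4 = -1.551 - 0.02*-9.3058 = -1.3648
f(-1.1467, -1.3648) = 7*(-1.1467)^2 + 3*(-1.3648)^2 = 14.7926


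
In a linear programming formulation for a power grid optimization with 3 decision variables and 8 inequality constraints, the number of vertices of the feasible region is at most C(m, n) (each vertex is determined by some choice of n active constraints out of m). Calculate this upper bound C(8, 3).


Each vertex corresponds to some choice of n active constraints out of m, so the number of vertices is at most C(m, n) = m! / (n!(m-n)!).
m = 8, n = 3
Numerator: 8 * 7 * 6
Denominator: 3! = 6
C(8, 3) = 56


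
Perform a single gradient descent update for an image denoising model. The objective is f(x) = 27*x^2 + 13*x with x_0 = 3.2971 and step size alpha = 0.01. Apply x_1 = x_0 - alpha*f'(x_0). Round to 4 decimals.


We compute the gradient at x_0 and apply the update.
f'(x) = 54*x + 13
f'(3.2971) = 54*3.2971 + 13 = 191.0434
x_1 = 3.2971 - 0.01*191.0434 = 1.3867


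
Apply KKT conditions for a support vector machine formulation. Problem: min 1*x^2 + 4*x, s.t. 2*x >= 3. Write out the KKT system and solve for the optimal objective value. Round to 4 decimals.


Step 1: Try lambda = 0 (constraint inactive).
x_unc = -4/(2*1) = -2.0
Check: 2*-2.0 = -4.0 < 3 -- violated!
Step 2: Constraint must be active: 2*x = 3
x* = 3/2 = 1.5
lambda = (2*1*1.5 + 4)/2 = 3.5
Step 3: Compute optimal value.
f(x*) = 1*1.5^2 + 4*1.5 = 8.25


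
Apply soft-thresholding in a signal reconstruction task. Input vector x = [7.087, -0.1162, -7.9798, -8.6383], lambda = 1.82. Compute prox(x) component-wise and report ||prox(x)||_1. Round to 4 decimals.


Soft-thresholding with lambda = 1.82:
prox(7.087) = sign(7.087)*max(|7.087| - 1.82, 0) = 5.267
prox(-0.1162) = sign(-0.1162)*max(|-0.1162| - 1.82, 0) = 0.0
prox(-7.9798) = sign(-7.9798)*max(|-7.9798| - 1.82, 0) = -6.1598
prox(-8.6383) = sign(-8.6383)*max(|-8.6383| - 1.82, 0) = -6.8183
prox(x) = [5.267, 0.0, -6.1598, -6.8183]
||prox(x)||_1 = 5.267 + 0.0 + 6.1598 + 6.8183 = 18.2451
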